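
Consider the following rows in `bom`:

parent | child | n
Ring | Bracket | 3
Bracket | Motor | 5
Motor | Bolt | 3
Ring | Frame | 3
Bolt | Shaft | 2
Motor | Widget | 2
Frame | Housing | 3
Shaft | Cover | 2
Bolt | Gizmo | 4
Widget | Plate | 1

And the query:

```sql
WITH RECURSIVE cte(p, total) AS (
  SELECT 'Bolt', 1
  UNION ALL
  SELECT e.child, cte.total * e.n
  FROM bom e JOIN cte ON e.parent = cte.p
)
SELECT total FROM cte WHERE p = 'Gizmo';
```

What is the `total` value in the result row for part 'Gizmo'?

4

Base: (Bolt, total=1).
Iteration 1: components of {Bolt} -> Gizmo = 1*4 = 4, Shaft = 1*2 = 2.
Iteration 2: components of {Gizmo,Shaft} -> Cover = 2*2 = 4.
Iteration 3: no further components; recursion stops.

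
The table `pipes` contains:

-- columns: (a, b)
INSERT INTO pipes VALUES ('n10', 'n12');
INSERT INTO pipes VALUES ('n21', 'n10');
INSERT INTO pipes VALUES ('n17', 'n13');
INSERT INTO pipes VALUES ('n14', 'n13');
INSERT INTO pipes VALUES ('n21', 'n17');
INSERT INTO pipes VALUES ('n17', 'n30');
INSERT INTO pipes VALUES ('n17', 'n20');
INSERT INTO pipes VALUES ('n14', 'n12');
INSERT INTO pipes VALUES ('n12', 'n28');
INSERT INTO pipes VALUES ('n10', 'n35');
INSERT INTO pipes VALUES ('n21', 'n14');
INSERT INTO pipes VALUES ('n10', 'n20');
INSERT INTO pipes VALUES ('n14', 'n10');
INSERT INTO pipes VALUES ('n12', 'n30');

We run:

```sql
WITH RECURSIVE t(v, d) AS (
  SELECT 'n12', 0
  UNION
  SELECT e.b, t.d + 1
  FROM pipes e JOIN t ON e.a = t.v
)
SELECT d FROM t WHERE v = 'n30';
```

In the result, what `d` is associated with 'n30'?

Base: (n12, d=0).
Iteration 1: edges from {n12} -> (n28, d=1), (n30, d=1).
Iteration 2: no outgoing edges from {n28,n30}; recursion stops.

1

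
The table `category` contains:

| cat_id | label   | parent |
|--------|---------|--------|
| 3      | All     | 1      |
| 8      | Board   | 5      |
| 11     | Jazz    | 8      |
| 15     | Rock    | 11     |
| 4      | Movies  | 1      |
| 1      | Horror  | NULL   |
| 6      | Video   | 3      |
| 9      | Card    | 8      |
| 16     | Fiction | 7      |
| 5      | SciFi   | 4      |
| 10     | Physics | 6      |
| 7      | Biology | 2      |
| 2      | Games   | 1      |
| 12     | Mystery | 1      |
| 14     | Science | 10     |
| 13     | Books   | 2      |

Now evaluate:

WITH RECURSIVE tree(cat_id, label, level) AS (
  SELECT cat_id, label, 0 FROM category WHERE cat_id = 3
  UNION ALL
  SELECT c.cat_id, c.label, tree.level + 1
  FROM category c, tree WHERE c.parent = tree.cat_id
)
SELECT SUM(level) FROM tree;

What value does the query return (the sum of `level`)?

6

Base: cat_id=3 (All) at level 0.
Iteration 1: rows with parent in {3} -> Video (id 6, level 1).
Iteration 2: rows with parent in {6} -> Physics (id 10, level 2).
Iteration 3: rows with parent in {10} -> Science (id 14, level 3).
Iteration 4: no rows with parent in {14}; recursion stops.
SUM(level) = 0 + 1 + 2 + 3 = 6.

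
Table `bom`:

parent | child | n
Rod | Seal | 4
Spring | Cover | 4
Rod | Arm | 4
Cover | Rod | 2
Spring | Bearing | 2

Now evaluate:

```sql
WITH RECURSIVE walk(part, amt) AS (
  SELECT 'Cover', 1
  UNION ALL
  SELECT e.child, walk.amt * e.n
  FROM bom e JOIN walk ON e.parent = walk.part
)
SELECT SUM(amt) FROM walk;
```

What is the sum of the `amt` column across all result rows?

19

Base: (Cover, amt=1).
Iteration 1: components of {Cover} -> Rod = 1*2 = 2.
Iteration 2: components of {Rod} -> Arm = 2*4 = 8, Seal = 2*4 = 8.
Iteration 3: no further components; recursion stops.
SUM(amt) = 1 + 2 + 8 + 8 = 19.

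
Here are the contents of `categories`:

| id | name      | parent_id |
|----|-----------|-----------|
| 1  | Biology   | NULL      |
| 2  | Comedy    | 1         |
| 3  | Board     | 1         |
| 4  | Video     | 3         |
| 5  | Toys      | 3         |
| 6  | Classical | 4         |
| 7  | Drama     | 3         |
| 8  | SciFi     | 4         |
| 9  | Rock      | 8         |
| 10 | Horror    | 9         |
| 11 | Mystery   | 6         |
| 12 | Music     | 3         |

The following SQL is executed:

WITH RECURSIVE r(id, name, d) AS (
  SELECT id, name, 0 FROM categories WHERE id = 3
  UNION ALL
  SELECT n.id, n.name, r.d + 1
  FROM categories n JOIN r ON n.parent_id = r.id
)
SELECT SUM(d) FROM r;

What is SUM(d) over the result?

Base: id=3 (Board) at d 0.
Iteration 1: rows with parent_id in {3} -> Video (id 4, d 1), Toys (id 5, d 1), Drama (id 7, d 1), Music (id 12, d 1).
Iteration 2: rows with parent_id in {4,5,7,12} -> Classical (id 6, d 2), SciFi (id 8, d 2).
Iteration 3: rows with parent_id in {6,8} -> Rock (id 9, d 3), Mystery (id 11, d 3).
Iteration 4: rows with parent_id in {9,11} -> Horror (id 10, d 4).
Iteration 5: no rows with parent_id in {10}; recursion stops.
SUM(d) = 0 + 1 + 1 + 1 + 1 + 2 + 2 + 3 + 3 + 4 = 18.

18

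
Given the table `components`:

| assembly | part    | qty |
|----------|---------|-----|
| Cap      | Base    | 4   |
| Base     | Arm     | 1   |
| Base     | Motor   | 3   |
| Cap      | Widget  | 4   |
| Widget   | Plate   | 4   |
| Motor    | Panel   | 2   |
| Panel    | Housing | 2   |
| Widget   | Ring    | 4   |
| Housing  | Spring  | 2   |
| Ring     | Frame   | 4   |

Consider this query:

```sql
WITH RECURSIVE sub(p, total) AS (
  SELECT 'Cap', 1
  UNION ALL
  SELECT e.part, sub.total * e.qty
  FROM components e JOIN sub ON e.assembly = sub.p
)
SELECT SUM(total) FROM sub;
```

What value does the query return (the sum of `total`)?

Base: (Cap, total=1).
Iteration 1: components of {Cap} -> Base = 1*4 = 4, Widget = 1*4 = 4.
Iteration 2: components of {Base,Widget} -> Arm = 4*1 = 4, Motor = 4*3 = 12, Plate = 4*4 = 16, Ring = 4*4 = 16.
Iteration 3: components of {Arm,Motor,Plate,Ring} -> Frame = 16*4 = 64, Panel = 12*2 = 24.
Iteration 4: components of {Frame,Panel} -> Housing = 24*2 = 48.
Iteration 5: components of {Housing} -> Spring = 48*2 = 96.
Iteration 6: no further components; recursion stops.
SUM(total) = 1 + 4 + 4 + 4 + 12 + 16 + 16 + 24 + 64 + 48 + 96 = 289.

289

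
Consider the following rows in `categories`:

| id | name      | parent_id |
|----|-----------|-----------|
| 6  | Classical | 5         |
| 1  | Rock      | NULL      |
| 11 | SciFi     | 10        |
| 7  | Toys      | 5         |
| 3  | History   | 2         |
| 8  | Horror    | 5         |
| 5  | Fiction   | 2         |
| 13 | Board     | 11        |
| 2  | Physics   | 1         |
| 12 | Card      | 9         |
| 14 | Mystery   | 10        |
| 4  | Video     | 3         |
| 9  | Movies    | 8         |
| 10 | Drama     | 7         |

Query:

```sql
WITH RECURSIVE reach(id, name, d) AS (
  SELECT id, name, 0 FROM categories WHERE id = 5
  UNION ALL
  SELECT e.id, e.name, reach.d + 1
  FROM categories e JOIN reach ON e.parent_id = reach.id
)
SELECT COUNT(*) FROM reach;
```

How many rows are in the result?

Base: id=5 (Fiction) at d 0.
Iteration 1: rows with parent_id in {5} -> Classical (id 6, d 1), Toys (id 7, d 1), Horror (id 8, d 1).
Iteration 2: rows with parent_id in {6,7,8} -> Movies (id 9, d 2), Drama (id 10, d 2).
Iteration 3: rows with parent_id in {9,10} -> SciFi (id 11, d 3), Card (id 12, d 3), Mystery (id 14, d 3).
Iteration 4: rows with parent_id in {11,12,14} -> Board (id 13, d 4).
Iteration 5: no rows with parent_id in {13}; recursion stops.
Total rows emitted: 10.

10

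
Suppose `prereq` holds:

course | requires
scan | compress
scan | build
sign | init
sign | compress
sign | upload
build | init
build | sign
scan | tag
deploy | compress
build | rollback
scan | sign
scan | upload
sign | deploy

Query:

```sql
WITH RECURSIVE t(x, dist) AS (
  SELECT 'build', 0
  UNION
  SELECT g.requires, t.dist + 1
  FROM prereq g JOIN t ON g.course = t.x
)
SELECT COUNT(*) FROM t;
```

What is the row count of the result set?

9

Base: (build, dist=0).
Iteration 1: edges from {build} -> (init, dist=1), (rollback, dist=1), (sign, dist=1).
Iteration 2: edges from {init,rollback,sign} -> (compress, dist=2), (deploy, dist=2), (init, dist=2), (upload, dist=2).
Iteration 3: edges from {compress,deploy,init,upload} -> (compress, dist=3).
Iteration 4: no outgoing edges from {compress}; recursion stops.
Total rows emitted: 9.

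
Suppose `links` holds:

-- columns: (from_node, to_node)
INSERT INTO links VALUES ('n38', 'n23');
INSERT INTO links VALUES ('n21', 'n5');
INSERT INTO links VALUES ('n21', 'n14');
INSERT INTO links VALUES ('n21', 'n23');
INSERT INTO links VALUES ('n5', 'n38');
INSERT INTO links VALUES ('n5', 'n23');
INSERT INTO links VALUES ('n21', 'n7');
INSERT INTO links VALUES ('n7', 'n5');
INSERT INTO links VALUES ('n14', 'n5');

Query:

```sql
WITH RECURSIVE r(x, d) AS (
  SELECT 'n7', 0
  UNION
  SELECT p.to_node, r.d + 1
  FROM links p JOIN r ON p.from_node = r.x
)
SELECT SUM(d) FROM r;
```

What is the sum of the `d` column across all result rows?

Base: (n7, d=0).
Iteration 1: edges from {n7} -> (n5, d=1).
Iteration 2: edges from {n5} -> (n23, d=2), (n38, d=2).
Iteration 3: edges from {n23,n38} -> (n23, d=3).
Iteration 4: no outgoing edges from {n23}; recursion stops.
SUM(d) = 0 + 1 + 2 + 2 + 3 = 8.

8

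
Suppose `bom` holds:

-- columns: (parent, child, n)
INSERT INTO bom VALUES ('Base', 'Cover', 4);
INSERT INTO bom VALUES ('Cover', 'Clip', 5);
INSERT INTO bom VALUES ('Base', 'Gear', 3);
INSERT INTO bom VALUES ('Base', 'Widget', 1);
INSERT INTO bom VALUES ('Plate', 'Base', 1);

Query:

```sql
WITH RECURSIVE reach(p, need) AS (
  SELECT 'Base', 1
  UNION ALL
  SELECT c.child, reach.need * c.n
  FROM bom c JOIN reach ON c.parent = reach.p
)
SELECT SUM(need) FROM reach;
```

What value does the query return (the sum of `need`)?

29

Base: (Base, need=1).
Iteration 1: components of {Base} -> Cover = 1*4 = 4, Gear = 1*3 = 3, Widget = 1*1 = 1.
Iteration 2: components of {Cover,Gear,Widget} -> Clip = 4*5 = 20.
Iteration 3: no further components; recursion stops.
SUM(need) = 1 + 3 + 1 + 4 + 20 = 29.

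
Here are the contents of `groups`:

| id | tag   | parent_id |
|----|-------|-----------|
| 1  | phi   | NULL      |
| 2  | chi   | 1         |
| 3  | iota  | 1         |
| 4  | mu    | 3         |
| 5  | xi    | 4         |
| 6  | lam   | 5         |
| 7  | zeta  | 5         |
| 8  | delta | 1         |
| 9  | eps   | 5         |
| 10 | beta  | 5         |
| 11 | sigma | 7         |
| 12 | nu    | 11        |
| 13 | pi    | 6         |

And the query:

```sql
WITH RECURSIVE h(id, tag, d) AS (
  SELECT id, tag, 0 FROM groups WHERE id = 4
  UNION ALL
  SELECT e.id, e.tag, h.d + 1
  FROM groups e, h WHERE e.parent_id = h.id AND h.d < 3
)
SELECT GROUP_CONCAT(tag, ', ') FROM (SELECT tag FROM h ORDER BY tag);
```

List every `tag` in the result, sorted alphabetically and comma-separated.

beta, eps, lam, mu, pi, sigma, xi, zeta

Base: id=4 (mu) at d 0.
Iteration 1: rows with parent_id in {4} -> xi (id 5, d 1).
Iteration 2: rows with parent_id in {5} -> lam (id 6, d 2), zeta (id 7, d 2), eps (id 9, d 2), beta (id 10, d 2).
Iteration 3: rows with parent_id in {6,7,9,10} -> sigma (id 11, d 3), pi (id 13, d 3).
Iteration 4: d < 3 fails for all current rows; recursion stops.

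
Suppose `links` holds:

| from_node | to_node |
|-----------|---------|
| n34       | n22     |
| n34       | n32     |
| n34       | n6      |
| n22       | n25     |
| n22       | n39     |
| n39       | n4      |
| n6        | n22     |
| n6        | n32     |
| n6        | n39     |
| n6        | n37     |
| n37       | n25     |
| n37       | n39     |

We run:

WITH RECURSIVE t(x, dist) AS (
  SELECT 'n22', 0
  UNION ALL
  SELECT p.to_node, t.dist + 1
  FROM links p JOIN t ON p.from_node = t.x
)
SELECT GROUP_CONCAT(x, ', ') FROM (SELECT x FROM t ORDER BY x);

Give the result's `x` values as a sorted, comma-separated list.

n22, n25, n39, n4

Base: (n22, dist=0).
Iteration 1: edges from {n22} -> (n25, dist=1), (n39, dist=1).
Iteration 2: edges from {n25,n39} -> (n4, dist=2).
Iteration 3: no outgoing edges from {n4}; recursion stops.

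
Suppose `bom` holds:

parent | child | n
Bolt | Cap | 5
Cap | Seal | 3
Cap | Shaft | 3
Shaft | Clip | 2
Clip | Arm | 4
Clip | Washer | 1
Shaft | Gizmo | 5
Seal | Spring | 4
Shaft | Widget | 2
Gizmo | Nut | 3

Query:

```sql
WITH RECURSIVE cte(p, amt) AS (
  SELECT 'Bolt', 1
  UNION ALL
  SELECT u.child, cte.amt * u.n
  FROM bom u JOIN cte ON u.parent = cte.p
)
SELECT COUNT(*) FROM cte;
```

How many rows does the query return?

11

Base: (Bolt, amt=1).
Iteration 1: components of {Bolt} -> Cap = 1*5 = 5.
Iteration 2: components of {Cap} -> Seal = 5*3 = 15, Shaft = 5*3 = 15.
Iteration 3: components of {Seal,Shaft} -> Clip = 15*2 = 30, Gizmo = 15*5 = 75, Spring = 15*4 = 60, Widget = 15*2 = 30.
Iteration 4: components of {Clip,Gizmo,Spring,Widget} -> Arm = 30*4 = 120, Nut = 75*3 = 225, Washer = 30*1 = 30.
Iteration 5: no further components; recursion stops.
Total rows emitted: 11.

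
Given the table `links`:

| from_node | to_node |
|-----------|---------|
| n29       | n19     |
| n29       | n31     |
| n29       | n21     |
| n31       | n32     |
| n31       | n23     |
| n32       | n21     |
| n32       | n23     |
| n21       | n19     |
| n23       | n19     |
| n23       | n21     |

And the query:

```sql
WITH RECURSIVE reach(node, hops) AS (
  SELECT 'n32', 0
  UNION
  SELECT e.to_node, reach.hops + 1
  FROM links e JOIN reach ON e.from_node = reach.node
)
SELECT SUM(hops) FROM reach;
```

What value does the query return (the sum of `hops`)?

9

Base: (n32, hops=0).
Iteration 1: edges from {n32} -> (n21, hops=1), (n23, hops=1).
Iteration 2: edges from {n21,n23} -> (n19, hops=2), (n21, hops=2). [UNION drops 1 duplicate row(s)]
Iteration 3: edges from {n19,n21} -> (n19, hops=3).
Iteration 4: no outgoing edges from {n19}; recursion stops.
SUM(hops) = 0 + 1 + 1 + 2 + 2 + 3 = 9.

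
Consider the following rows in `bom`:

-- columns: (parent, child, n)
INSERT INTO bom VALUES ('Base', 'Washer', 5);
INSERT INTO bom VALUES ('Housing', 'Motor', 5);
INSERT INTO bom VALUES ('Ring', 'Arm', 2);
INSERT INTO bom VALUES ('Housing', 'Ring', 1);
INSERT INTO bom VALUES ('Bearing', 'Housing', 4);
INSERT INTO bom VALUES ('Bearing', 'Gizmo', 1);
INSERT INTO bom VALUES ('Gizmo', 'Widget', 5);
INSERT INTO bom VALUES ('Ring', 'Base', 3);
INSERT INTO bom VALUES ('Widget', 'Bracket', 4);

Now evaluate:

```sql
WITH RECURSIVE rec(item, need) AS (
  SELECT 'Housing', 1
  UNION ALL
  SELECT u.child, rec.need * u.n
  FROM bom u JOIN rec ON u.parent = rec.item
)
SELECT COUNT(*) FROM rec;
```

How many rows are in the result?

Base: (Housing, need=1).
Iteration 1: components of {Housing} -> Motor = 1*5 = 5, Ring = 1*1 = 1.
Iteration 2: components of {Motor,Ring} -> Arm = 1*2 = 2, Base = 1*3 = 3.
Iteration 3: components of {Arm,Base} -> Washer = 3*5 = 15.
Iteration 4: no further components; recursion stops.
Total rows emitted: 6.

6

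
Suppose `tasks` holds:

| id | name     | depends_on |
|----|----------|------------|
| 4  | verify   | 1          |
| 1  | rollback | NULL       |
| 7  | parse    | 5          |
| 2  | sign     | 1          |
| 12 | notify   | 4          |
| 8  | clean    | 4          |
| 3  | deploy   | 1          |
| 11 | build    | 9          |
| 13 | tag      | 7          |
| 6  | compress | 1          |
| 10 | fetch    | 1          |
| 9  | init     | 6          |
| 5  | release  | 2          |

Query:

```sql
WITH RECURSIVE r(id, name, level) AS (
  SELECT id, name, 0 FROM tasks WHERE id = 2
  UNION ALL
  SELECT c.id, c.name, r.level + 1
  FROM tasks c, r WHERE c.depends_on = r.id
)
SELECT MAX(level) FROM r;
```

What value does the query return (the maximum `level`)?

3

Base: id=2 (sign) at level 0.
Iteration 1: rows with depends_on in {2} -> release (id 5, level 1).
Iteration 2: rows with depends_on in {5} -> parse (id 7, level 2).
Iteration 3: rows with depends_on in {7} -> tag (id 13, level 3).
Iteration 4: no rows with depends_on in {13}; recursion stops.
level values: 0, 1, 2, 3; the maximum is 3.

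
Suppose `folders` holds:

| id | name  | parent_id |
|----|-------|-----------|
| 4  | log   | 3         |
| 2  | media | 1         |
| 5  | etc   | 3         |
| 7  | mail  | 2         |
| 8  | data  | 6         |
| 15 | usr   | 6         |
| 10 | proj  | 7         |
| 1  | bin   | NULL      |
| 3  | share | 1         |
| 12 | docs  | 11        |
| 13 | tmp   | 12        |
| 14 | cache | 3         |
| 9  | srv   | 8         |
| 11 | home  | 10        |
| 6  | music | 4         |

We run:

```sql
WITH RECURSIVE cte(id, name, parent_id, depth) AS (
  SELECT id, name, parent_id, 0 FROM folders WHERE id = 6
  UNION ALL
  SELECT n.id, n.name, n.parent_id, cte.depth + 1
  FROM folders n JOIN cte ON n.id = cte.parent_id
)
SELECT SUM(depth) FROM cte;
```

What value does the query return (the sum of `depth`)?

6

Base: id=6 (music), parent_id=4, depth 0.
Iteration 1: join on id=4 -> log (id 4, parent_id=3, depth 1).
Iteration 2: join on id=3 -> share (id 3, parent_id=1, depth 2).
Iteration 3: join on id=1 -> bin (id 1, parent_id=NULL, depth 3).
Iteration 4: parent_id is NULL; no match; recursion stops.
SUM(depth) = 0 + 1 + 2 + 3 = 6.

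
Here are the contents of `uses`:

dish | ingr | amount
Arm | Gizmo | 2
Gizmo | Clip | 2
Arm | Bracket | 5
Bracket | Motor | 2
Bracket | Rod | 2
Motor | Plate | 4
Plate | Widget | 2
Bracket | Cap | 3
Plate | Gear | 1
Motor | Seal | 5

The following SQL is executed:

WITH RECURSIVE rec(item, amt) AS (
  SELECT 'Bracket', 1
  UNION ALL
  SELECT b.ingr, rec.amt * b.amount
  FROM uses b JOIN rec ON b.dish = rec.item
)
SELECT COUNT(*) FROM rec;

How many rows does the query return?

8

Base: (Bracket, amt=1).
Iteration 1: components of {Bracket} -> Cap = 1*3 = 3, Motor = 1*2 = 2, Rod = 1*2 = 2.
Iteration 2: components of {Cap,Motor,Rod} -> Plate = 2*4 = 8, Seal = 2*5 = 10.
Iteration 3: components of {Plate,Seal} -> Gear = 8*1 = 8, Widget = 8*2 = 16.
Iteration 4: no further components; recursion stops.
Total rows emitted: 8.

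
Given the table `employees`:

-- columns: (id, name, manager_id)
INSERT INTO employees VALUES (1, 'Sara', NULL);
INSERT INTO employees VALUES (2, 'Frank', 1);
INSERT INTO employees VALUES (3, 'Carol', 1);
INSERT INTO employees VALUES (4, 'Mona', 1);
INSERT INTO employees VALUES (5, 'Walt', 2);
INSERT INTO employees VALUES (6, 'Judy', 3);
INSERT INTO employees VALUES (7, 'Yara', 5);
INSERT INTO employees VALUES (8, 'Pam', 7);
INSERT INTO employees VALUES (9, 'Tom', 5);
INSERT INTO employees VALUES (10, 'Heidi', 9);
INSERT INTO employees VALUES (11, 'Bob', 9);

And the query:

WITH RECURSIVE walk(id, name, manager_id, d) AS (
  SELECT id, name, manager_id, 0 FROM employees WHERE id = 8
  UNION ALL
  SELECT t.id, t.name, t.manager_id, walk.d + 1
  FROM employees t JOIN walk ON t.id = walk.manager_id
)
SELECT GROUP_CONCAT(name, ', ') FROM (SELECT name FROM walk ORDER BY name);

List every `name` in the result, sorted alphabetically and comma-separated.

Base: id=8 (Pam), manager_id=7, d 0.
Iteration 1: join on id=7 -> Yara (id 7, manager_id=5, d 1).
Iteration 2: join on id=5 -> Walt (id 5, manager_id=2, d 2).
Iteration 3: join on id=2 -> Frank (id 2, manager_id=1, d 3).
Iteration 4: join on id=1 -> Sara (id 1, manager_id=NULL, d 4).
Iteration 5: manager_id is NULL; no match; recursion stops.

Frank, Pam, Sara, Walt, Yara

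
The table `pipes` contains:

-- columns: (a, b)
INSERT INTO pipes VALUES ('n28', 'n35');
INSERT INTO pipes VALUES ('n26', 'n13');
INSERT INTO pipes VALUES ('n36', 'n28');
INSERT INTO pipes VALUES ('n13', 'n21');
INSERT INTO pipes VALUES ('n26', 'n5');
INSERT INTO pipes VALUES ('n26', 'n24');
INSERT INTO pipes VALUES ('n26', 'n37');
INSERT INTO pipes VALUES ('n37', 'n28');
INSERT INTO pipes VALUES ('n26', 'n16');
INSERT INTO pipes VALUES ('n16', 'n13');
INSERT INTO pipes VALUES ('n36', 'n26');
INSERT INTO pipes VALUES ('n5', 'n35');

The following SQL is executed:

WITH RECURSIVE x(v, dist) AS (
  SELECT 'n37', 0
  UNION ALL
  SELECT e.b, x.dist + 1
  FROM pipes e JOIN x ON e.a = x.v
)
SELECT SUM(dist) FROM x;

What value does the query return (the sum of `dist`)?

Base: (n37, dist=0).
Iteration 1: edges from {n37} -> (n28, dist=1).
Iteration 2: edges from {n28} -> (n35, dist=2).
Iteration 3: no outgoing edges from {n35}; recursion stops.
SUM(dist) = 0 + 1 + 2 = 3.

3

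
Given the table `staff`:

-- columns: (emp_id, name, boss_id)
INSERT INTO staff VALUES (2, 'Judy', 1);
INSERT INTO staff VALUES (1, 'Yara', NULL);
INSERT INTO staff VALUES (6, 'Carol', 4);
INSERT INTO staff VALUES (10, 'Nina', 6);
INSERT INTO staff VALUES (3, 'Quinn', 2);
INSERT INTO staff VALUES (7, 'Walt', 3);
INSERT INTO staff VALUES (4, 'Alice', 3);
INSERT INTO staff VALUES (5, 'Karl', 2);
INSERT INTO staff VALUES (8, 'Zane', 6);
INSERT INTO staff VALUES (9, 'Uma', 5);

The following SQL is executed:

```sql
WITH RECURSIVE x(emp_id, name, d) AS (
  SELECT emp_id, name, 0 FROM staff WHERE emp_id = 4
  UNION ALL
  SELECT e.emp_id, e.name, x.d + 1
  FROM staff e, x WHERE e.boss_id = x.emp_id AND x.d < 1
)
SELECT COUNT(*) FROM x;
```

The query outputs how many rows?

Base: emp_id=4 (Alice) at d 0.
Iteration 1: rows with boss_id in {4} -> Carol (id 6, d 1).
Iteration 2: d < 1 fails for all current rows; recursion stops.
Total rows emitted: 2.

2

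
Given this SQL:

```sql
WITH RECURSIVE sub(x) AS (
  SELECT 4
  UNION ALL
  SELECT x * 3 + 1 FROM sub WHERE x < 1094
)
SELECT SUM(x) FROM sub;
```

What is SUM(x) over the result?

4915

Base: x=4.
Iteration 1: 4 < 1094 holds -> x = 4 * 3 + 1 = 13.
Iteration 2: 13 < 1094 holds -> x = 13 * 3 + 1 = 40.
Iteration 3: 40 < 1094 holds -> x = 40 * 3 + 1 = 121.
Iteration 4: 121 < 1094 holds -> x = 121 * 3 + 1 = 364.
Iteration 5: 364 < 1094 holds -> x = 364 * 3 + 1 = 1093.
Iteration 6: 1093 < 1094 holds -> x = 1093 * 3 + 1 = 3280.
Iteration 7: 3280 < 1094 fails; recursion stops.
SUM(x) = 4 + 13 + 40 + 121 + 364 + 1093 + 3280 = 4915.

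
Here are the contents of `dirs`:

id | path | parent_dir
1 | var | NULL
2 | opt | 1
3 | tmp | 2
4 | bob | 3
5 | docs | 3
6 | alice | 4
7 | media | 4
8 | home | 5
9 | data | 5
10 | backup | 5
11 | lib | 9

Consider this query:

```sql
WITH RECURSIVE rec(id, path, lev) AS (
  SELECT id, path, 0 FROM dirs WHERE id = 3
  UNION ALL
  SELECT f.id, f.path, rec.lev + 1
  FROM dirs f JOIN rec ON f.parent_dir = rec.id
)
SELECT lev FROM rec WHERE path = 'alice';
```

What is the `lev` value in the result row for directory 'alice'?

Base: id=3 (tmp) at lev 0.
Iteration 1: rows with parent_dir in {3} -> bob (id 4, lev 1), docs (id 5, lev 1).
Iteration 2: rows with parent_dir in {4,5} -> alice (id 6, lev 2), media (id 7, lev 2), home (id 8, lev 2), data (id 9, lev 2), backup (id 10, lev 2).
Iteration 3: rows with parent_dir in {6,7,8,9,10} -> lib (id 11, lev 3).
Iteration 4: no rows with parent_dir in {11}; recursion stops.

2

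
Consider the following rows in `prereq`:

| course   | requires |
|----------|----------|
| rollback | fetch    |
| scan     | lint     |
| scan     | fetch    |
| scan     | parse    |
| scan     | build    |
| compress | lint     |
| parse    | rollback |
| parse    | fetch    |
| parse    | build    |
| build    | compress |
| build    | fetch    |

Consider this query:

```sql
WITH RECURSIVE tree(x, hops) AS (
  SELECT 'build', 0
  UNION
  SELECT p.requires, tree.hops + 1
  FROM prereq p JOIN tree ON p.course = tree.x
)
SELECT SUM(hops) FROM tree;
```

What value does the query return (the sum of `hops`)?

Base: (build, hops=0).
Iteration 1: edges from {build} -> (compress, hops=1), (fetch, hops=1).
Iteration 2: edges from {compress,fetch} -> (lint, hops=2).
Iteration 3: no outgoing edges from {lint}; recursion stops.
SUM(hops) = 0 + 1 + 1 + 2 = 4.

4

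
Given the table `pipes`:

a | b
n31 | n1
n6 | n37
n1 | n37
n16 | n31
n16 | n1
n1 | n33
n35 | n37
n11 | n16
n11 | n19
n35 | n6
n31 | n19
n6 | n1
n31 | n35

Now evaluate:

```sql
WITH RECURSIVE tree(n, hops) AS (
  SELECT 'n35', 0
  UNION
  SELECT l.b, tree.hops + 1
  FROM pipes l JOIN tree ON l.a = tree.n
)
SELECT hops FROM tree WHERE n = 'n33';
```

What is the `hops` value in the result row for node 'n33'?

3

Base: (n35, hops=0).
Iteration 1: edges from {n35} -> (n37, hops=1), (n6, hops=1).
Iteration 2: edges from {n37,n6} -> (n1, hops=2), (n37, hops=2).
Iteration 3: edges from {n1,n37} -> (n33, hops=3), (n37, hops=3).
Iteration 4: no outgoing edges from {n33,n37}; recursion stops.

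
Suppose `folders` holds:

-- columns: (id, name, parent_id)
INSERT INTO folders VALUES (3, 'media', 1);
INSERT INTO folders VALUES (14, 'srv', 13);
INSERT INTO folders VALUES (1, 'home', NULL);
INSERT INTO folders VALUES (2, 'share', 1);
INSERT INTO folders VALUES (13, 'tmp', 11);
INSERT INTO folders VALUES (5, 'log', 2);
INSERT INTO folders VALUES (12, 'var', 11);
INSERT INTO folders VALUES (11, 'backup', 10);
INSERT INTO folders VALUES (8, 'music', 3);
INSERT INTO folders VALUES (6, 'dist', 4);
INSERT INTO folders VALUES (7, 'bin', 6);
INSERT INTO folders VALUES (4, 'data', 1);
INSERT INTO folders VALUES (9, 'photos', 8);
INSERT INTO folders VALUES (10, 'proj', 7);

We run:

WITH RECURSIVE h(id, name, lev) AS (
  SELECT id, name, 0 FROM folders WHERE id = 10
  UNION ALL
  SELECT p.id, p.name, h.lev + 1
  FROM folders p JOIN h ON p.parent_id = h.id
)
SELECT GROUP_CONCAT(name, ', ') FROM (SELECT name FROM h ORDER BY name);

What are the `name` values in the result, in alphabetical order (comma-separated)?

backup, proj, srv, tmp, var

Base: id=10 (proj) at lev 0.
Iteration 1: rows with parent_id in {10} -> backup (id 11, lev 1).
Iteration 2: rows with parent_id in {11} -> var (id 12, lev 2), tmp (id 13, lev 2).
Iteration 3: rows with parent_id in {12,13} -> srv (id 14, lev 3).
Iteration 4: no rows with parent_id in {14}; recursion stops.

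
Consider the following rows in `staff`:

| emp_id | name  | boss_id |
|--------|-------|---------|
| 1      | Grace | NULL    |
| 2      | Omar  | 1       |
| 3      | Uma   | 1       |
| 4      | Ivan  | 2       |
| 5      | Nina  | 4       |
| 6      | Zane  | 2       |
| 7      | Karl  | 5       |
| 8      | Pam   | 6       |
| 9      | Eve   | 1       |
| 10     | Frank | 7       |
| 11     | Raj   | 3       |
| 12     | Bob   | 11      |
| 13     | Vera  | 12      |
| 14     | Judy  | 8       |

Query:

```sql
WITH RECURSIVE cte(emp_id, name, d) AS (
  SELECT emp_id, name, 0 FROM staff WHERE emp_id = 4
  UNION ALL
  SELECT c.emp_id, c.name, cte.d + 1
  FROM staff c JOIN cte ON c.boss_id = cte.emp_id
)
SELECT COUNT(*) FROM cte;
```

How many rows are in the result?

Base: emp_id=4 (Ivan) at d 0.
Iteration 1: rows with boss_id in {4} -> Nina (id 5, d 1).
Iteration 2: rows with boss_id in {5} -> Karl (id 7, d 2).
Iteration 3: rows with boss_id in {7} -> Frank (id 10, d 3).
Iteration 4: no rows with boss_id in {10}; recursion stops.
Total rows emitted: 4.

4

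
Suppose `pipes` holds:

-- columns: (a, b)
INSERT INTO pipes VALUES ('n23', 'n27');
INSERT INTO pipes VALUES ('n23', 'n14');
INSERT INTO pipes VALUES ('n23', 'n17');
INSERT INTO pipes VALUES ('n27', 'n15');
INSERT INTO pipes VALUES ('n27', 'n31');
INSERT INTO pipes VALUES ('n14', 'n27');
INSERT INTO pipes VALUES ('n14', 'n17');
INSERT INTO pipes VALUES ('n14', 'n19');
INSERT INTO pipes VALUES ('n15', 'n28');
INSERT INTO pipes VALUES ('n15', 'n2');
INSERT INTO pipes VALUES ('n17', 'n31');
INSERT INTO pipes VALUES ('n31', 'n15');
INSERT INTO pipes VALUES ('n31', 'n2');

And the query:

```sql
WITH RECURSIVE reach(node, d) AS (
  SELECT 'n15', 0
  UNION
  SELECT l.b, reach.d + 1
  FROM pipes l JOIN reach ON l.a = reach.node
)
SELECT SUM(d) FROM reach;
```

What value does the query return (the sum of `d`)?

Base: (n15, d=0).
Iteration 1: edges from {n15} -> (n2, d=1), (n28, d=1).
Iteration 2: no outgoing edges from {n2,n28}; recursion stops.
SUM(d) = 0 + 1 + 1 = 2.

2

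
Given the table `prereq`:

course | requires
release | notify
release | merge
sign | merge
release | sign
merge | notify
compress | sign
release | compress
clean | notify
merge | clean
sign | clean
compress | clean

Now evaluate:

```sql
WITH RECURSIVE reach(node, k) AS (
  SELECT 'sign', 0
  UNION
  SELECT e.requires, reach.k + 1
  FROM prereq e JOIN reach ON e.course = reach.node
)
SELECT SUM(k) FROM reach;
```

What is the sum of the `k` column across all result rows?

Base: (sign, k=0).
Iteration 1: edges from {sign} -> (clean, k=1), (merge, k=1).
Iteration 2: edges from {clean,merge} -> (clean, k=2), (notify, k=2). [UNION drops 1 duplicate row(s)]
Iteration 3: edges from {clean,notify} -> (notify, k=3).
Iteration 4: no outgoing edges from {notify}; recursion stops.
SUM(k) = 0 + 1 + 1 + 2 + 2 + 3 = 9.

9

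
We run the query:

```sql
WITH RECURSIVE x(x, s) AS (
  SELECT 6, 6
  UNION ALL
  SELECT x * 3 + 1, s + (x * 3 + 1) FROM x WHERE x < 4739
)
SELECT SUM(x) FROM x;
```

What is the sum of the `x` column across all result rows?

Base: x=6, s=6.
Iteration 1: 6 < 4739 holds -> x = 6 * 3 + 1 = 19, s = 6 + 19 = 25.
Iteration 2: 19 < 4739 holds -> x = 19 * 3 + 1 = 58, s = 25 + 58 = 83.
Iteration 3: 58 < 4739 holds -> x = 58 * 3 + 1 = 175, s = 83 + 175 = 258.
Iteration 4: 175 < 4739 holds -> x = 175 * 3 + 1 = 526, s = 258 + 526 = 784.
Iteration 5: 526 < 4739 holds -> x = 526 * 3 + 1 = 1579, s = 784 + 1579 = 2363.
Iteration 6: 1579 < 4739 holds -> x = 1579 * 3 + 1 = 4738, s = 2363 + 4738 = 7101.
Iteration 7: 4738 < 4739 holds -> x = 4738 * 3 + 1 = 14215, s = 7101 + 14215 = 21316.
Iteration 8: 14215 < 4739 fails; recursion stops.
SUM(x) = 6 + 19 + 58 + 175 + 526 + 1579 + 4738 + 14215 = 21316.

21316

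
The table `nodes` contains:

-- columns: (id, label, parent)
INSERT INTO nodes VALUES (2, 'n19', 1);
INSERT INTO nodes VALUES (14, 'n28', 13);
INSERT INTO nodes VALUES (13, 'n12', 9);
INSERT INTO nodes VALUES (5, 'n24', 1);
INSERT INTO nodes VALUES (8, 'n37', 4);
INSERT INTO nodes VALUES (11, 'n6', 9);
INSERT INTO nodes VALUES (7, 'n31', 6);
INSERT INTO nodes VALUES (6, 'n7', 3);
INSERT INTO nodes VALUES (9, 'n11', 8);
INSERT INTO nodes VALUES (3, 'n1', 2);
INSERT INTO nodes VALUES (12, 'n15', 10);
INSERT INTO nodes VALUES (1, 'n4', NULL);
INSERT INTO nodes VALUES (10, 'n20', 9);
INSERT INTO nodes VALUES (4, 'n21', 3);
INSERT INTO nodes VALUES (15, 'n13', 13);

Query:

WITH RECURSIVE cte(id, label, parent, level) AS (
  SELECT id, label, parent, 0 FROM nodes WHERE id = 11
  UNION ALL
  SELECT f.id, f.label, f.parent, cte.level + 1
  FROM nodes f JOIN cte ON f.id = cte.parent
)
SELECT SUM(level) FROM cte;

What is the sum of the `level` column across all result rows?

Base: id=11 (n6), parent=9, level 0.
Iteration 1: join on id=9 -> n11 (id 9, parent=8, level 1).
Iteration 2: join on id=8 -> n37 (id 8, parent=4, level 2).
Iteration 3: join on id=4 -> n21 (id 4, parent=3, level 3).
Iteration 4: join on id=3 -> n1 (id 3, parent=2, level 4).
Iteration 5: join on id=2 -> n19 (id 2, parent=1, level 5).
Iteration 6: join on id=1 -> n4 (id 1, parent=NULL, level 6).
Iteration 7: parent is NULL; no match; recursion stops.
SUM(level) = 0 + 1 + 2 + 3 + 4 + 5 + 6 = 21.

21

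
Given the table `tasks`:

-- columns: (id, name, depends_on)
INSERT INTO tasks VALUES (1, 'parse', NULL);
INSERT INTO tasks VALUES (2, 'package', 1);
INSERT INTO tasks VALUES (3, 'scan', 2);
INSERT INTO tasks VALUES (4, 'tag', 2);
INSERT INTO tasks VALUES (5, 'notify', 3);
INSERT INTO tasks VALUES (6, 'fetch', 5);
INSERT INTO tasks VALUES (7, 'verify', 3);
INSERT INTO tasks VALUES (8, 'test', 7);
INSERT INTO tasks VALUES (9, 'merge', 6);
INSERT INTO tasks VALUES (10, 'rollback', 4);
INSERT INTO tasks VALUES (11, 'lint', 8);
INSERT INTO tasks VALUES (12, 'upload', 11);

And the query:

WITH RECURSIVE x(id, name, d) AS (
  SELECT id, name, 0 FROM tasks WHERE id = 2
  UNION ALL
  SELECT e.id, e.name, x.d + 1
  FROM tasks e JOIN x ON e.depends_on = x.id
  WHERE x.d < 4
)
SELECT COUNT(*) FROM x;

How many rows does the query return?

10

Base: id=2 (package) at d 0.
Iteration 1: rows with depends_on in {2} -> scan (id 3, d 1), tag (id 4, d 1).
Iteration 2: rows with depends_on in {3,4} -> notify (id 5, d 2), verify (id 7, d 2), rollback (id 10, d 2).
Iteration 3: rows with depends_on in {5,7,10} -> fetch (id 6, d 3), test (id 8, d 3).
Iteration 4: rows with depends_on in {6,8} -> merge (id 9, d 4), lint (id 11, d 4).
Iteration 5: d < 4 fails for all current rows; recursion stops.
Total rows emitted: 10.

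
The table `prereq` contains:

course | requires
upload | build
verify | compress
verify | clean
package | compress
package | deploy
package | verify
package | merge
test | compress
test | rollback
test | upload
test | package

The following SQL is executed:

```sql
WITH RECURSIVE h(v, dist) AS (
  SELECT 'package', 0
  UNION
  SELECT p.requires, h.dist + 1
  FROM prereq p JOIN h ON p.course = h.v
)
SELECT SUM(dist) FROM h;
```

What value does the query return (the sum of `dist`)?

Base: (package, dist=0).
Iteration 1: edges from {package} -> (compress, dist=1), (deploy, dist=1), (merge, dist=1), (verify, dist=1).
Iteration 2: edges from {compress,deploy,merge,verify} -> (clean, dist=2), (compress, dist=2).
Iteration 3: no outgoing edges from {clean,compress}; recursion stops.
SUM(dist) = 0 + 1 + 1 + 1 + 1 + 2 + 2 = 8.

8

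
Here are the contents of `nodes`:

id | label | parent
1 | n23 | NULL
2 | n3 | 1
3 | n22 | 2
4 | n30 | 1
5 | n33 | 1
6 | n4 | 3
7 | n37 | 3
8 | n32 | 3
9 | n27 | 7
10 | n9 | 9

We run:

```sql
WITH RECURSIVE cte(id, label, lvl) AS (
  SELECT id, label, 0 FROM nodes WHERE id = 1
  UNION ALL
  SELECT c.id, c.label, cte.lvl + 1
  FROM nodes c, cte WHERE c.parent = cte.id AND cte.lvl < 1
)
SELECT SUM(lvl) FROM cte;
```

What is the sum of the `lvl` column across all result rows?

3

Base: id=1 (n23) at lvl 0.
Iteration 1: rows with parent in {1} -> n3 (id 2, lvl 1), n30 (id 4, lvl 1), n33 (id 5, lvl 1).
Iteration 2: lvl < 1 fails for all current rows; recursion stops.
SUM(lvl) = 0 + 1 + 1 + 1 = 3.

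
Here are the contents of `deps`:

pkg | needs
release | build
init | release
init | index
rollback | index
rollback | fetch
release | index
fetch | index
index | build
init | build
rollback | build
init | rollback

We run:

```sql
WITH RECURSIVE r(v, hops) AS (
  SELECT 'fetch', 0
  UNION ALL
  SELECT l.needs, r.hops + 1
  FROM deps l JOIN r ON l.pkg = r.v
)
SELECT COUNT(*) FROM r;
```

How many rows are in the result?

3

Base: (fetch, hops=0).
Iteration 1: edges from {fetch} -> (index, hops=1).
Iteration 2: edges from {index} -> (build, hops=2).
Iteration 3: no outgoing edges from {build}; recursion stops.
Total rows emitted: 3.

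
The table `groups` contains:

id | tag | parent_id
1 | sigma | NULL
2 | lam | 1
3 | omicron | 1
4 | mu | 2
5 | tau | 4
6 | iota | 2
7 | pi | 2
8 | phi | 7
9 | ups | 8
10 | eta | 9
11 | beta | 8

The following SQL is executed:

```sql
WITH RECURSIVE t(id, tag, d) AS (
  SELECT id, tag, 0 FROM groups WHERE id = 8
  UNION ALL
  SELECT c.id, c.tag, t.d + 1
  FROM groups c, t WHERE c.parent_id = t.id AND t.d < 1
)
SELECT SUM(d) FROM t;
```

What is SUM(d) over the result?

Base: id=8 (phi) at d 0.
Iteration 1: rows with parent_id in {8} -> ups (id 9, d 1), beta (id 11, d 1).
Iteration 2: d < 1 fails for all current rows; recursion stops.
SUM(d) = 0 + 1 + 1 = 2.

2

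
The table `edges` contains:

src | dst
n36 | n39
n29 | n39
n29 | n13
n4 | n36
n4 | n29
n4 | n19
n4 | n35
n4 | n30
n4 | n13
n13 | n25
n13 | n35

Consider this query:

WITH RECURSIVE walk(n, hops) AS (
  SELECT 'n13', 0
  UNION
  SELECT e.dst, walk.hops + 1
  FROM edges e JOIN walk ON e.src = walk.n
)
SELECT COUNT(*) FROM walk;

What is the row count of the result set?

3

Base: (n13, hops=0).
Iteration 1: edges from {n13} -> (n25, hops=1), (n35, hops=1).
Iteration 2: no outgoing edges from {n25,n35}; recursion stops.
Total rows emitted: 3.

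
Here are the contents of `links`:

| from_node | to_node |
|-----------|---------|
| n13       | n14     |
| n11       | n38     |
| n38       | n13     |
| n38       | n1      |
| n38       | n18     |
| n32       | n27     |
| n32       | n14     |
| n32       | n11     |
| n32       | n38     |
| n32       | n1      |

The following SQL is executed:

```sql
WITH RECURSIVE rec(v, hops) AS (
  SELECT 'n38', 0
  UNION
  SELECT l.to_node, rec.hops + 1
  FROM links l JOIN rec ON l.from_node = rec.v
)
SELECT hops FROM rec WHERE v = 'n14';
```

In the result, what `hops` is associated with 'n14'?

2

Base: (n38, hops=0).
Iteration 1: edges from {n38} -> (n1, hops=1), (n13, hops=1), (n18, hops=1).
Iteration 2: edges from {n1,n13,n18} -> (n14, hops=2).
Iteration 3: no outgoing edges from {n14}; recursion stops.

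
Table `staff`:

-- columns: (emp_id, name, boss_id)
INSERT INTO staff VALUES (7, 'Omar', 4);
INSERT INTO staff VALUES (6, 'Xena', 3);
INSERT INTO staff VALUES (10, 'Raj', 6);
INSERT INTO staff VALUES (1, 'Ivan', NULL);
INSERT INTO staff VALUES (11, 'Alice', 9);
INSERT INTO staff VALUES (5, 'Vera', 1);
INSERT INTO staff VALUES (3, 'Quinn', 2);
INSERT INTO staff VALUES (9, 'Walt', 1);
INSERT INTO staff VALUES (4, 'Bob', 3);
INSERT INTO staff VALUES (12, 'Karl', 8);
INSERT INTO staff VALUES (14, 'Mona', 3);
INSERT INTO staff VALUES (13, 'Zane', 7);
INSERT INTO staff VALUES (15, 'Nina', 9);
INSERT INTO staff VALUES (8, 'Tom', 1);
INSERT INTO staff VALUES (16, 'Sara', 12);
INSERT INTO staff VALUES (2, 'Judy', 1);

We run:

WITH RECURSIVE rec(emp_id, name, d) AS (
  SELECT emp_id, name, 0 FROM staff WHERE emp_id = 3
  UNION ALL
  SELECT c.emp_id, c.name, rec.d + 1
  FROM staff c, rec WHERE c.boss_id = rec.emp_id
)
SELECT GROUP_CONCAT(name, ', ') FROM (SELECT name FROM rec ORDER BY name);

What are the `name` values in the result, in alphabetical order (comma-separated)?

Base: emp_id=3 (Quinn) at d 0.
Iteration 1: rows with boss_id in {3} -> Bob (id 4, d 1), Xena (id 6, d 1), Mona (id 14, d 1).
Iteration 2: rows with boss_id in {4,6,14} -> Omar (id 7, d 2), Raj (id 10, d 2).
Iteration 3: rows with boss_id in {7,10} -> Zane (id 13, d 3).
Iteration 4: no rows with boss_id in {13}; recursion stops.

Bob, Mona, Omar, Quinn, Raj, Xena, Zane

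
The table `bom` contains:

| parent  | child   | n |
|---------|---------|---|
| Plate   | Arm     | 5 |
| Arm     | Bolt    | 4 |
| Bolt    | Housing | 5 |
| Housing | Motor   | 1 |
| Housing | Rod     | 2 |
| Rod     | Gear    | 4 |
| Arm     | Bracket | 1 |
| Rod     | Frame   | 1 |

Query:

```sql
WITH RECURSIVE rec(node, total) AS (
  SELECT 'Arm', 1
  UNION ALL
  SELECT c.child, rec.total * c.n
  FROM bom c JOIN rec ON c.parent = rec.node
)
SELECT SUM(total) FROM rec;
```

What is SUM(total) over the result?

286

Base: (Arm, total=1).
Iteration 1: components of {Arm} -> Bolt = 1*4 = 4, Bracket = 1*1 = 1.
Iteration 2: components of {Bolt,Bracket} -> Housing = 4*5 = 20.
Iteration 3: components of {Housing} -> Motor = 20*1 = 20, Rod = 20*2 = 40.
Iteration 4: components of {Motor,Rod} -> Frame = 40*1 = 40, Gear = 40*4 = 160.
Iteration 5: no further components; recursion stops.
SUM(total) = 1 + 4 + 1 + 20 + 20 + 40 + 160 + 40 = 286.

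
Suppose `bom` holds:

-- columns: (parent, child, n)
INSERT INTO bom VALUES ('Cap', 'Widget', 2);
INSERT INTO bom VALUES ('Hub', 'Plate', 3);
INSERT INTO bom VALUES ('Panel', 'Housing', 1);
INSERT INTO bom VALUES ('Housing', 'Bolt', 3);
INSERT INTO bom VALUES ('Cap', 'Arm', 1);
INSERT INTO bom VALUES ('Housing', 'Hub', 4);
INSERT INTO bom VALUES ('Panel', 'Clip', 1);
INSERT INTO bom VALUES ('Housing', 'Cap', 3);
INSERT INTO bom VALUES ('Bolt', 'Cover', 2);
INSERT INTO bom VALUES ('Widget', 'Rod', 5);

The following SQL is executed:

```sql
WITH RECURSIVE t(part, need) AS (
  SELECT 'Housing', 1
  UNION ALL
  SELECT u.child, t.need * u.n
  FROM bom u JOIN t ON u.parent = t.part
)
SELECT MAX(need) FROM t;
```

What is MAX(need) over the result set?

Base: (Housing, need=1).
Iteration 1: components of {Housing} -> Bolt = 1*3 = 3, Cap = 1*3 = 3, Hub = 1*4 = 4.
Iteration 2: components of {Bolt,Cap,Hub} -> Arm = 3*1 = 3, Cover = 3*2 = 6, Plate = 4*3 = 12, Widget = 3*2 = 6.
Iteration 3: components of {Arm,Cover,Plate,Widget} -> Rod = 6*5 = 30.
Iteration 4: no further components; recursion stops.
need values: 1, 3, 3, 4, 6, 6, 3, 12, 30; the maximum is 30.

30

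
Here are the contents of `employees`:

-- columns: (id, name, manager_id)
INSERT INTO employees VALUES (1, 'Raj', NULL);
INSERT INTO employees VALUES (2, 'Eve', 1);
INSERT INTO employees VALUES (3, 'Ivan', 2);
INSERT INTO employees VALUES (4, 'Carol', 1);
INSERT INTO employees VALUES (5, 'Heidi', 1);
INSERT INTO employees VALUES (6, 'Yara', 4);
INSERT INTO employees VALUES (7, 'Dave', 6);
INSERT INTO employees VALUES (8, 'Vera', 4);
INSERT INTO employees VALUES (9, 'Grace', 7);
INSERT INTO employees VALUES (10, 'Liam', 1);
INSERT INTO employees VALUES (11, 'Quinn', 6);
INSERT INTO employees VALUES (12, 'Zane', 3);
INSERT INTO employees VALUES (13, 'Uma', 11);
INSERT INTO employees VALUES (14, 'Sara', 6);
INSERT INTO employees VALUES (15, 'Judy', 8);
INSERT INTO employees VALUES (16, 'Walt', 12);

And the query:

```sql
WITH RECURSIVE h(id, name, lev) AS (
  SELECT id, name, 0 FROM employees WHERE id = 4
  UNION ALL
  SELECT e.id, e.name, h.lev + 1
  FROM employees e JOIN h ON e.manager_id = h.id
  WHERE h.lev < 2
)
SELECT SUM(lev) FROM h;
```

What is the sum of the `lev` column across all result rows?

Base: id=4 (Carol) at lev 0.
Iteration 1: rows with manager_id in {4} -> Yara (id 6, lev 1), Vera (id 8, lev 1).
Iteration 2: rows with manager_id in {6,8} -> Dave (id 7, lev 2), Quinn (id 11, lev 2), Sara (id 14, lev 2), Judy (id 15, lev 2).
Iteration 3: lev < 2 fails for all current rows; recursion stops.
SUM(lev) = 0 + 1 + 1 + 2 + 2 + 2 + 2 = 10.

10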